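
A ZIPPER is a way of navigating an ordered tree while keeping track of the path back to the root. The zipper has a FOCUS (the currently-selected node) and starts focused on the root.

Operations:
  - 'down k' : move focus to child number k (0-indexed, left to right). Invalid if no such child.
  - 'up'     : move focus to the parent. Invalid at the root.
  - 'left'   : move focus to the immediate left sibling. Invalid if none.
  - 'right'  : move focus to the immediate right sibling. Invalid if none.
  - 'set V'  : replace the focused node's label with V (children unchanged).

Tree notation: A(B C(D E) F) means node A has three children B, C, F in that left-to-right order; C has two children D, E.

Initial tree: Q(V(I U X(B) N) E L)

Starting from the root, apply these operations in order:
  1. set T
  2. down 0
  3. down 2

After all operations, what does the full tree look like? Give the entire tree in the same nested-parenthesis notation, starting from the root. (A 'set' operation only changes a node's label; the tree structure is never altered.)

Answer: T(V(I U X(B) N) E L)

Derivation:
Step 1 (set T): focus=T path=root depth=0 children=['V', 'E', 'L'] (at root)
Step 2 (down 0): focus=V path=0 depth=1 children=['I', 'U', 'X', 'N'] left=[] right=['E', 'L'] parent=T
Step 3 (down 2): focus=X path=0/2 depth=2 children=['B'] left=['I', 'U'] right=['N'] parent=V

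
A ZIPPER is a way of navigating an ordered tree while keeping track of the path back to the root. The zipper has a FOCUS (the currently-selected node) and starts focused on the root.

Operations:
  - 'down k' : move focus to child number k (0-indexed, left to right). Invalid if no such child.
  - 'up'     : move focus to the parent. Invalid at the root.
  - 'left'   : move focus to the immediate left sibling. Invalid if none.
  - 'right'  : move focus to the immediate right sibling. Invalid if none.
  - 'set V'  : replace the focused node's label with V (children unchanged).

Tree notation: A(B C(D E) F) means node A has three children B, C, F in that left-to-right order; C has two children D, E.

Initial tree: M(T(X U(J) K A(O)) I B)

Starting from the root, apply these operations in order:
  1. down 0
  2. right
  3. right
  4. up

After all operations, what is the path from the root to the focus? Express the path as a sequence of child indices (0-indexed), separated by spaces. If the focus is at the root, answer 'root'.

Answer: root

Derivation:
Step 1 (down 0): focus=T path=0 depth=1 children=['X', 'U', 'K', 'A'] left=[] right=['I', 'B'] parent=M
Step 2 (right): focus=I path=1 depth=1 children=[] left=['T'] right=['B'] parent=M
Step 3 (right): focus=B path=2 depth=1 children=[] left=['T', 'I'] right=[] parent=M
Step 4 (up): focus=M path=root depth=0 children=['T', 'I', 'B'] (at root)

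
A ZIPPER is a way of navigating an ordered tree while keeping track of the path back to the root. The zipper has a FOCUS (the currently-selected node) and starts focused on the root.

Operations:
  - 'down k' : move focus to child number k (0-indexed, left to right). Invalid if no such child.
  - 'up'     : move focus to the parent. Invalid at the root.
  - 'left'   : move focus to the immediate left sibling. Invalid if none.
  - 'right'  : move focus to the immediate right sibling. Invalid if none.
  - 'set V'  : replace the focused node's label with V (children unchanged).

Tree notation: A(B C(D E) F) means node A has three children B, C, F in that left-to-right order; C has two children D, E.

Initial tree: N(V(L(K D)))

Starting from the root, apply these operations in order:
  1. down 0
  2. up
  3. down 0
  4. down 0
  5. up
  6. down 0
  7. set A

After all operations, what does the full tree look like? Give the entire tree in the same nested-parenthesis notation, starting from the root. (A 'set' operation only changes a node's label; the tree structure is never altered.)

Step 1 (down 0): focus=V path=0 depth=1 children=['L'] left=[] right=[] parent=N
Step 2 (up): focus=N path=root depth=0 children=['V'] (at root)
Step 3 (down 0): focus=V path=0 depth=1 children=['L'] left=[] right=[] parent=N
Step 4 (down 0): focus=L path=0/0 depth=2 children=['K', 'D'] left=[] right=[] parent=V
Step 5 (up): focus=V path=0 depth=1 children=['L'] left=[] right=[] parent=N
Step 6 (down 0): focus=L path=0/0 depth=2 children=['K', 'D'] left=[] right=[] parent=V
Step 7 (set A): focus=A path=0/0 depth=2 children=['K', 'D'] left=[] right=[] parent=V

Answer: N(V(A(K D)))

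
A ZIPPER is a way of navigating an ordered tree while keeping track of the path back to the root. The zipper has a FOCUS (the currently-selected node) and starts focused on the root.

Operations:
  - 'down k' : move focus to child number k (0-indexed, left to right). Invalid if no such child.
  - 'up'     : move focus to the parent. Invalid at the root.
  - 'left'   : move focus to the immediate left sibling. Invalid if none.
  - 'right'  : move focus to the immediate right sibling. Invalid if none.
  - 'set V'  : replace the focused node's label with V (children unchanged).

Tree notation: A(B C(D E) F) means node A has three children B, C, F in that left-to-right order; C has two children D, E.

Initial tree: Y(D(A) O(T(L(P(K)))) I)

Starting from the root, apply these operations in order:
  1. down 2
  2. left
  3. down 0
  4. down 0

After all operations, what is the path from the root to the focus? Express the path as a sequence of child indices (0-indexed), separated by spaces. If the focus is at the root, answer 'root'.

Answer: 1 0 0

Derivation:
Step 1 (down 2): focus=I path=2 depth=1 children=[] left=['D', 'O'] right=[] parent=Y
Step 2 (left): focus=O path=1 depth=1 children=['T'] left=['D'] right=['I'] parent=Y
Step 3 (down 0): focus=T path=1/0 depth=2 children=['L'] left=[] right=[] parent=O
Step 4 (down 0): focus=L path=1/0/0 depth=3 children=['P'] left=[] right=[] parent=T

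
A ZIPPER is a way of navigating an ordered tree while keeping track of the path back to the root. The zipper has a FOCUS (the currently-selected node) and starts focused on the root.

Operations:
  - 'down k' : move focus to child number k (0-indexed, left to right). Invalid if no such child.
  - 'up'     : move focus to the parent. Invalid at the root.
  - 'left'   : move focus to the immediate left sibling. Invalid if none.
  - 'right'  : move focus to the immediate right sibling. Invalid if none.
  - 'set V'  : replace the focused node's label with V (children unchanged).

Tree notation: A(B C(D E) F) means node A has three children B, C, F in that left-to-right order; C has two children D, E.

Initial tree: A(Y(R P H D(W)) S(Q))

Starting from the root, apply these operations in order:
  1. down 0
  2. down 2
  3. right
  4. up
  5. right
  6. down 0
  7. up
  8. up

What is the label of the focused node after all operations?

Step 1 (down 0): focus=Y path=0 depth=1 children=['R', 'P', 'H', 'D'] left=[] right=['S'] parent=A
Step 2 (down 2): focus=H path=0/2 depth=2 children=[] left=['R', 'P'] right=['D'] parent=Y
Step 3 (right): focus=D path=0/3 depth=2 children=['W'] left=['R', 'P', 'H'] right=[] parent=Y
Step 4 (up): focus=Y path=0 depth=1 children=['R', 'P', 'H', 'D'] left=[] right=['S'] parent=A
Step 5 (right): focus=S path=1 depth=1 children=['Q'] left=['Y'] right=[] parent=A
Step 6 (down 0): focus=Q path=1/0 depth=2 children=[] left=[] right=[] parent=S
Step 7 (up): focus=S path=1 depth=1 children=['Q'] left=['Y'] right=[] parent=A
Step 8 (up): focus=A path=root depth=0 children=['Y', 'S'] (at root)

Answer: A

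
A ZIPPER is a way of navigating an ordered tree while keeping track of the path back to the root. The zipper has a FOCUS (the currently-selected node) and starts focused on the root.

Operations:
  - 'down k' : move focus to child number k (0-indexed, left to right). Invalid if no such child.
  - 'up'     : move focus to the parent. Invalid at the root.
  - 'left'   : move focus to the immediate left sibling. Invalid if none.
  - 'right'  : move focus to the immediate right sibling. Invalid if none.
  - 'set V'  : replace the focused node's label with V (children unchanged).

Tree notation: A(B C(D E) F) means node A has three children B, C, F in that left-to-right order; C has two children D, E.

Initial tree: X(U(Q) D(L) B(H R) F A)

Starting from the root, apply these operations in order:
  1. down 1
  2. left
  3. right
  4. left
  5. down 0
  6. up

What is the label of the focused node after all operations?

Step 1 (down 1): focus=D path=1 depth=1 children=['L'] left=['U'] right=['B', 'F', 'A'] parent=X
Step 2 (left): focus=U path=0 depth=1 children=['Q'] left=[] right=['D', 'B', 'F', 'A'] parent=X
Step 3 (right): focus=D path=1 depth=1 children=['L'] left=['U'] right=['B', 'F', 'A'] parent=X
Step 4 (left): focus=U path=0 depth=1 children=['Q'] left=[] right=['D', 'B', 'F', 'A'] parent=X
Step 5 (down 0): focus=Q path=0/0 depth=2 children=[] left=[] right=[] parent=U
Step 6 (up): focus=U path=0 depth=1 children=['Q'] left=[] right=['D', 'B', 'F', 'A'] parent=X

Answer: U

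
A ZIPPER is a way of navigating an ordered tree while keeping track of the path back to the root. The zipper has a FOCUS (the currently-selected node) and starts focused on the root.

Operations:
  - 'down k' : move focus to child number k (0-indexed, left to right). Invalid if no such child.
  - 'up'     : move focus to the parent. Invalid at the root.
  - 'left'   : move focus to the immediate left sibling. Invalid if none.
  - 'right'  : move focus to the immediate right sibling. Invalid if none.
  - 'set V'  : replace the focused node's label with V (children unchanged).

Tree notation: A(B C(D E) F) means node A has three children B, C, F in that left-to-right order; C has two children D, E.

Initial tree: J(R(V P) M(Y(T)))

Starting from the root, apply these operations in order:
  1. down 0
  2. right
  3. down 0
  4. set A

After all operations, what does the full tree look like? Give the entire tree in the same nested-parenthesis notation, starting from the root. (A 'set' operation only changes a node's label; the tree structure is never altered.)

Answer: J(R(V P) M(A(T)))

Derivation:
Step 1 (down 0): focus=R path=0 depth=1 children=['V', 'P'] left=[] right=['M'] parent=J
Step 2 (right): focus=M path=1 depth=1 children=['Y'] left=['R'] right=[] parent=J
Step 3 (down 0): focus=Y path=1/0 depth=2 children=['T'] left=[] right=[] parent=M
Step 4 (set A): focus=A path=1/0 depth=2 children=['T'] left=[] right=[] parent=M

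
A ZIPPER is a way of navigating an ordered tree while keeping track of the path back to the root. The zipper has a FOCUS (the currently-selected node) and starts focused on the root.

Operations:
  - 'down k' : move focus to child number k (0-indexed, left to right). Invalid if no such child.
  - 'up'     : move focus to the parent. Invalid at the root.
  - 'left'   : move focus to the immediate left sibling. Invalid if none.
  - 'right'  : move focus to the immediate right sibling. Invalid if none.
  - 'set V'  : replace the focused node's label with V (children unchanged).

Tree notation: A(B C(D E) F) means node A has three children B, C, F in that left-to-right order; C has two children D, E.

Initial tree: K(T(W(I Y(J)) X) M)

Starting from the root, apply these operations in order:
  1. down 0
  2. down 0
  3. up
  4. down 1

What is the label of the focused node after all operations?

Answer: X

Derivation:
Step 1 (down 0): focus=T path=0 depth=1 children=['W', 'X'] left=[] right=['M'] parent=K
Step 2 (down 0): focus=W path=0/0 depth=2 children=['I', 'Y'] left=[] right=['X'] parent=T
Step 3 (up): focus=T path=0 depth=1 children=['W', 'X'] left=[] right=['M'] parent=K
Step 4 (down 1): focus=X path=0/1 depth=2 children=[] left=['W'] right=[] parent=T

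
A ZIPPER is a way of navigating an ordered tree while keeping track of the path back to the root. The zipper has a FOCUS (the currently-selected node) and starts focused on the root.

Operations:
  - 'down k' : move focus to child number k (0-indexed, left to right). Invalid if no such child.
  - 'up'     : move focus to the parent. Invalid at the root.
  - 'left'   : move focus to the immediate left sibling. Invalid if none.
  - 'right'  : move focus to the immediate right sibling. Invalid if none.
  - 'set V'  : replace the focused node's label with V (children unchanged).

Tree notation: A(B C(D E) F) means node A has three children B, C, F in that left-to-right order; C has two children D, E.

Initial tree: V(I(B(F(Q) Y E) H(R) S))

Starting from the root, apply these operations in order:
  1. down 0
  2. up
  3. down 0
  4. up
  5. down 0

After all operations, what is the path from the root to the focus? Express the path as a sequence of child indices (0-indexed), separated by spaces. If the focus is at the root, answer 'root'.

Answer: 0

Derivation:
Step 1 (down 0): focus=I path=0 depth=1 children=['B', 'H', 'S'] left=[] right=[] parent=V
Step 2 (up): focus=V path=root depth=0 children=['I'] (at root)
Step 3 (down 0): focus=I path=0 depth=1 children=['B', 'H', 'S'] left=[] right=[] parent=V
Step 4 (up): focus=V path=root depth=0 children=['I'] (at root)
Step 5 (down 0): focus=I path=0 depth=1 children=['B', 'H', 'S'] left=[] right=[] parent=V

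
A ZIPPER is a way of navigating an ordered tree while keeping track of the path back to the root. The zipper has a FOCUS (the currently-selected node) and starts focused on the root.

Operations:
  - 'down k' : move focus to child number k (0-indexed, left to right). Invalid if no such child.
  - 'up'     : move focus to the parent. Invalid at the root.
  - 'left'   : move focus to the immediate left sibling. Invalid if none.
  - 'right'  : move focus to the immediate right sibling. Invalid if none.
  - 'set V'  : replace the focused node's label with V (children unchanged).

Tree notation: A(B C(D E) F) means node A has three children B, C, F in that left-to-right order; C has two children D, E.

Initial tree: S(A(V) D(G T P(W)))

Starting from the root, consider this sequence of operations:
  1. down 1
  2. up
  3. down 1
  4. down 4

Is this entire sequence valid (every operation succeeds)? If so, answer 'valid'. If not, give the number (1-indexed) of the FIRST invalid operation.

Answer: 4

Derivation:
Step 1 (down 1): focus=D path=1 depth=1 children=['G', 'T', 'P'] left=['A'] right=[] parent=S
Step 2 (up): focus=S path=root depth=0 children=['A', 'D'] (at root)
Step 3 (down 1): focus=D path=1 depth=1 children=['G', 'T', 'P'] left=['A'] right=[] parent=S
Step 4 (down 4): INVALID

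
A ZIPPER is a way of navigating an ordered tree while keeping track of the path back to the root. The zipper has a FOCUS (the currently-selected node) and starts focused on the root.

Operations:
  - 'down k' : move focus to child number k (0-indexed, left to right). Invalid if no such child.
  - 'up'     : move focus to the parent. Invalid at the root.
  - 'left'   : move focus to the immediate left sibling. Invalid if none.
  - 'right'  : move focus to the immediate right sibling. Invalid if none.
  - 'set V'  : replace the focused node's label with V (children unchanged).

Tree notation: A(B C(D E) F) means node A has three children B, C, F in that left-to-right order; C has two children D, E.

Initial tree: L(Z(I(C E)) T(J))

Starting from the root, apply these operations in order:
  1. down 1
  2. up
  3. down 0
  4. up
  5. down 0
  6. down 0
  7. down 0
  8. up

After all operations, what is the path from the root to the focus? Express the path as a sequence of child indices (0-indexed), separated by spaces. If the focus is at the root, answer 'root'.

Answer: 0 0

Derivation:
Step 1 (down 1): focus=T path=1 depth=1 children=['J'] left=['Z'] right=[] parent=L
Step 2 (up): focus=L path=root depth=0 children=['Z', 'T'] (at root)
Step 3 (down 0): focus=Z path=0 depth=1 children=['I'] left=[] right=['T'] parent=L
Step 4 (up): focus=L path=root depth=0 children=['Z', 'T'] (at root)
Step 5 (down 0): focus=Z path=0 depth=1 children=['I'] left=[] right=['T'] parent=L
Step 6 (down 0): focus=I path=0/0 depth=2 children=['C', 'E'] left=[] right=[] parent=Z
Step 7 (down 0): focus=C path=0/0/0 depth=3 children=[] left=[] right=['E'] parent=I
Step 8 (up): focus=I path=0/0 depth=2 children=['C', 'E'] left=[] right=[] parent=Z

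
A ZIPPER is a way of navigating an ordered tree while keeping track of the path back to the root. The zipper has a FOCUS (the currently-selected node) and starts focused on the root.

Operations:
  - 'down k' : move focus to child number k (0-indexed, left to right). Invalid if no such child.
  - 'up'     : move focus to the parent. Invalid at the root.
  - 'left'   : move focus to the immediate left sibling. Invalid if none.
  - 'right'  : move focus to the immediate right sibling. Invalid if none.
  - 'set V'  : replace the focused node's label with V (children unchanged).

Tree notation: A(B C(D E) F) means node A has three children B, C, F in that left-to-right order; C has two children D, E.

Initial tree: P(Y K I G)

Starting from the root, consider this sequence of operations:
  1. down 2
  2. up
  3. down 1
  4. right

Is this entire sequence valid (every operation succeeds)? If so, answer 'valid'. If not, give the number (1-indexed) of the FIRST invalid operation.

Answer: valid

Derivation:
Step 1 (down 2): focus=I path=2 depth=1 children=[] left=['Y', 'K'] right=['G'] parent=P
Step 2 (up): focus=P path=root depth=0 children=['Y', 'K', 'I', 'G'] (at root)
Step 3 (down 1): focus=K path=1 depth=1 children=[] left=['Y'] right=['I', 'G'] parent=P
Step 4 (right): focus=I path=2 depth=1 children=[] left=['Y', 'K'] right=['G'] parent=P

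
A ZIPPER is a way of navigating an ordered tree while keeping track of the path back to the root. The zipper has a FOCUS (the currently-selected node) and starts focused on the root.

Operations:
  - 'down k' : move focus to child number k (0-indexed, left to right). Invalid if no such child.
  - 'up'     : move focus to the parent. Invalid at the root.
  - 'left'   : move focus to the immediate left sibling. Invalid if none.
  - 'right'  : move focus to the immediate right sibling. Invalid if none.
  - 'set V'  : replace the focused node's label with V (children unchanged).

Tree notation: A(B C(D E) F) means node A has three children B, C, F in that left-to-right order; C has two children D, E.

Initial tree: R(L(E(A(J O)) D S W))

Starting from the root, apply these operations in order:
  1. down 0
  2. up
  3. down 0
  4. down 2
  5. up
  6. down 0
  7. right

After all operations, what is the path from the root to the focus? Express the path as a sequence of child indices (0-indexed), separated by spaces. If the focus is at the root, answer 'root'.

Answer: 0 1

Derivation:
Step 1 (down 0): focus=L path=0 depth=1 children=['E', 'D', 'S', 'W'] left=[] right=[] parent=R
Step 2 (up): focus=R path=root depth=0 children=['L'] (at root)
Step 3 (down 0): focus=L path=0 depth=1 children=['E', 'D', 'S', 'W'] left=[] right=[] parent=R
Step 4 (down 2): focus=S path=0/2 depth=2 children=[] left=['E', 'D'] right=['W'] parent=L
Step 5 (up): focus=L path=0 depth=1 children=['E', 'D', 'S', 'W'] left=[] right=[] parent=R
Step 6 (down 0): focus=E path=0/0 depth=2 children=['A'] left=[] right=['D', 'S', 'W'] parent=L
Step 7 (right): focus=D path=0/1 depth=2 children=[] left=['E'] right=['S', 'W'] parent=L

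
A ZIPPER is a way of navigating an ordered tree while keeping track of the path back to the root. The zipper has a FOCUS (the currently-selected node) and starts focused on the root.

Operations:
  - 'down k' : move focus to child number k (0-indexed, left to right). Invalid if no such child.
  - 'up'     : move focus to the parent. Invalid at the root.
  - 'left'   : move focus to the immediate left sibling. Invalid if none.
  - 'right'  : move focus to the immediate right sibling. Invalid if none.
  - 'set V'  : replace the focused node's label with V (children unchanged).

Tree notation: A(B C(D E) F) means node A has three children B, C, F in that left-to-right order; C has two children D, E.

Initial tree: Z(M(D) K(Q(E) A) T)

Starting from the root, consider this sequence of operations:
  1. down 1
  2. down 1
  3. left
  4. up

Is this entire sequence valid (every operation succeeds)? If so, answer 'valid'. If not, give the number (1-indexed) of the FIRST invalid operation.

Step 1 (down 1): focus=K path=1 depth=1 children=['Q', 'A'] left=['M'] right=['T'] parent=Z
Step 2 (down 1): focus=A path=1/1 depth=2 children=[] left=['Q'] right=[] parent=K
Step 3 (left): focus=Q path=1/0 depth=2 children=['E'] left=[] right=['A'] parent=K
Step 4 (up): focus=K path=1 depth=1 children=['Q', 'A'] left=['M'] right=['T'] parent=Z

Answer: valid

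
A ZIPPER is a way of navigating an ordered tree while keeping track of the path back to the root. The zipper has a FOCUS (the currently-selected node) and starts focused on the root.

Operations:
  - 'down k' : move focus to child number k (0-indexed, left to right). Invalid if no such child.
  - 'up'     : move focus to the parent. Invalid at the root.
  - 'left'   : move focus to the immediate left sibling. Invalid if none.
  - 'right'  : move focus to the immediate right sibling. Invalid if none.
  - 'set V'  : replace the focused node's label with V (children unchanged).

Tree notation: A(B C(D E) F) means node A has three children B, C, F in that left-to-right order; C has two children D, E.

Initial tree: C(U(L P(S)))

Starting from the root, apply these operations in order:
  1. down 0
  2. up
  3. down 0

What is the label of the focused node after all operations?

Answer: U

Derivation:
Step 1 (down 0): focus=U path=0 depth=1 children=['L', 'P'] left=[] right=[] parent=C
Step 2 (up): focus=C path=root depth=0 children=['U'] (at root)
Step 3 (down 0): focus=U path=0 depth=1 children=['L', 'P'] left=[] right=[] parent=C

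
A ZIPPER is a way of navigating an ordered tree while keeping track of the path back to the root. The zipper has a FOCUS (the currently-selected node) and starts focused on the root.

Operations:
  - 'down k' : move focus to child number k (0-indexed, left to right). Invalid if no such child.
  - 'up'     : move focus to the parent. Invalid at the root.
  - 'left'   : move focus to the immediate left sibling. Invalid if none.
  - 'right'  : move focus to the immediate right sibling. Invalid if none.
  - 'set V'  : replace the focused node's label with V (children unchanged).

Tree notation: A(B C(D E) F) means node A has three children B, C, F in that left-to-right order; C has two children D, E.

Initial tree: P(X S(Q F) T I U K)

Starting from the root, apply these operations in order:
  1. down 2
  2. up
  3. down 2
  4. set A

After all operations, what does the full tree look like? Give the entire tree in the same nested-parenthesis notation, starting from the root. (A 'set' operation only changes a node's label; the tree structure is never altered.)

Step 1 (down 2): focus=T path=2 depth=1 children=[] left=['X', 'S'] right=['I', 'U', 'K'] parent=P
Step 2 (up): focus=P path=root depth=0 children=['X', 'S', 'T', 'I', 'U', 'K'] (at root)
Step 3 (down 2): focus=T path=2 depth=1 children=[] left=['X', 'S'] right=['I', 'U', 'K'] parent=P
Step 4 (set A): focus=A path=2 depth=1 children=[] left=['X', 'S'] right=['I', 'U', 'K'] parent=P

Answer: P(X S(Q F) A I U K)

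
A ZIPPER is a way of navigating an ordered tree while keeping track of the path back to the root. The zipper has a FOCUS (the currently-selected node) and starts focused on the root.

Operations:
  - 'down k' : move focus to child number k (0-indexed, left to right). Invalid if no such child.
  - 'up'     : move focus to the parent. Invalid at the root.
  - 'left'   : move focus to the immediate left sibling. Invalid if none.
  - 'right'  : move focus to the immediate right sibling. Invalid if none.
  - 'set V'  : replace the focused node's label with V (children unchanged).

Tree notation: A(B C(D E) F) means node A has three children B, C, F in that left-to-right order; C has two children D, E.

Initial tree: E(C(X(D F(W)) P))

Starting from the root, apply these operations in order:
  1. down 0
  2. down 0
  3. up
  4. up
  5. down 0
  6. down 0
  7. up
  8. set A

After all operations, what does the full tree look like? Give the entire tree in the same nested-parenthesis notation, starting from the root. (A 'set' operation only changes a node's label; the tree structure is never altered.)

Step 1 (down 0): focus=C path=0 depth=1 children=['X', 'P'] left=[] right=[] parent=E
Step 2 (down 0): focus=X path=0/0 depth=2 children=['D', 'F'] left=[] right=['P'] parent=C
Step 3 (up): focus=C path=0 depth=1 children=['X', 'P'] left=[] right=[] parent=E
Step 4 (up): focus=E path=root depth=0 children=['C'] (at root)
Step 5 (down 0): focus=C path=0 depth=1 children=['X', 'P'] left=[] right=[] parent=E
Step 6 (down 0): focus=X path=0/0 depth=2 children=['D', 'F'] left=[] right=['P'] parent=C
Step 7 (up): focus=C path=0 depth=1 children=['X', 'P'] left=[] right=[] parent=E
Step 8 (set A): focus=A path=0 depth=1 children=['X', 'P'] left=[] right=[] parent=E

Answer: E(A(X(D F(W)) P))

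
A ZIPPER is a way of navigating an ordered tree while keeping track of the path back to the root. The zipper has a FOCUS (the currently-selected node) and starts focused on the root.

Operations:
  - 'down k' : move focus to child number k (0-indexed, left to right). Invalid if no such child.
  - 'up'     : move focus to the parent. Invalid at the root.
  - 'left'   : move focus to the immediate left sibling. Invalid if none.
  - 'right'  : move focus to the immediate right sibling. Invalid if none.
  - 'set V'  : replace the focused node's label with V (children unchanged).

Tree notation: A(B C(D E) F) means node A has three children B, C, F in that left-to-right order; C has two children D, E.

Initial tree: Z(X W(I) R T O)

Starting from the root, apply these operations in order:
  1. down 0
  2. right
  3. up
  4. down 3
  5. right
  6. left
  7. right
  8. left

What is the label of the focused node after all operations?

Answer: T

Derivation:
Step 1 (down 0): focus=X path=0 depth=1 children=[] left=[] right=['W', 'R', 'T', 'O'] parent=Z
Step 2 (right): focus=W path=1 depth=1 children=['I'] left=['X'] right=['R', 'T', 'O'] parent=Z
Step 3 (up): focus=Z path=root depth=0 children=['X', 'W', 'R', 'T', 'O'] (at root)
Step 4 (down 3): focus=T path=3 depth=1 children=[] left=['X', 'W', 'R'] right=['O'] parent=Z
Step 5 (right): focus=O path=4 depth=1 children=[] left=['X', 'W', 'R', 'T'] right=[] parent=Z
Step 6 (left): focus=T path=3 depth=1 children=[] left=['X', 'W', 'R'] right=['O'] parent=Z
Step 7 (right): focus=O path=4 depth=1 children=[] left=['X', 'W', 'R', 'T'] right=[] parent=Z
Step 8 (left): focus=T path=3 depth=1 children=[] left=['X', 'W', 'R'] right=['O'] parent=Z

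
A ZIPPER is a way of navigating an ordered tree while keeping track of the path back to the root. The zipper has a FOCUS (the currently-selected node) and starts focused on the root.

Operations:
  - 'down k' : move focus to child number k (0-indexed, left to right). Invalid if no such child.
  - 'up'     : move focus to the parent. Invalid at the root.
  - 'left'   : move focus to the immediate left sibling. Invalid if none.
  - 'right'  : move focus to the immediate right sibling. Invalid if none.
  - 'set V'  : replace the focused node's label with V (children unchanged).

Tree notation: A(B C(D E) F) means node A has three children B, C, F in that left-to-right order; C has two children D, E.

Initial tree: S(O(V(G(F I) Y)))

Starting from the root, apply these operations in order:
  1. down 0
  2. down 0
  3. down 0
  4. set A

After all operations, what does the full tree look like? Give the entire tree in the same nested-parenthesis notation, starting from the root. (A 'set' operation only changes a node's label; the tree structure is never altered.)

Answer: S(O(V(A(F I) Y)))

Derivation:
Step 1 (down 0): focus=O path=0 depth=1 children=['V'] left=[] right=[] parent=S
Step 2 (down 0): focus=V path=0/0 depth=2 children=['G', 'Y'] left=[] right=[] parent=O
Step 3 (down 0): focus=G path=0/0/0 depth=3 children=['F', 'I'] left=[] right=['Y'] parent=V
Step 4 (set A): focus=A path=0/0/0 depth=3 children=['F', 'I'] left=[] right=['Y'] parent=V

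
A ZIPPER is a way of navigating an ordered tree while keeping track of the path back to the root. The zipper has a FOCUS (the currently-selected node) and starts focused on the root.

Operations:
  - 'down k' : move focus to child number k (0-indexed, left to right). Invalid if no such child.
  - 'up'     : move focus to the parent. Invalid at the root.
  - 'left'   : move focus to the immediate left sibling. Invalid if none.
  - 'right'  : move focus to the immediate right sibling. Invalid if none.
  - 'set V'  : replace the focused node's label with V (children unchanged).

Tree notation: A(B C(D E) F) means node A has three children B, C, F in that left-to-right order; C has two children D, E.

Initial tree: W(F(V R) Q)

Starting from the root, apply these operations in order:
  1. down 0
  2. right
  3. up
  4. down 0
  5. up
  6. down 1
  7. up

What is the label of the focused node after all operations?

Step 1 (down 0): focus=F path=0 depth=1 children=['V', 'R'] left=[] right=['Q'] parent=W
Step 2 (right): focus=Q path=1 depth=1 children=[] left=['F'] right=[] parent=W
Step 3 (up): focus=W path=root depth=0 children=['F', 'Q'] (at root)
Step 4 (down 0): focus=F path=0 depth=1 children=['V', 'R'] left=[] right=['Q'] parent=W
Step 5 (up): focus=W path=root depth=0 children=['F', 'Q'] (at root)
Step 6 (down 1): focus=Q path=1 depth=1 children=[] left=['F'] right=[] parent=W
Step 7 (up): focus=W path=root depth=0 children=['F', 'Q'] (at root)

Answer: W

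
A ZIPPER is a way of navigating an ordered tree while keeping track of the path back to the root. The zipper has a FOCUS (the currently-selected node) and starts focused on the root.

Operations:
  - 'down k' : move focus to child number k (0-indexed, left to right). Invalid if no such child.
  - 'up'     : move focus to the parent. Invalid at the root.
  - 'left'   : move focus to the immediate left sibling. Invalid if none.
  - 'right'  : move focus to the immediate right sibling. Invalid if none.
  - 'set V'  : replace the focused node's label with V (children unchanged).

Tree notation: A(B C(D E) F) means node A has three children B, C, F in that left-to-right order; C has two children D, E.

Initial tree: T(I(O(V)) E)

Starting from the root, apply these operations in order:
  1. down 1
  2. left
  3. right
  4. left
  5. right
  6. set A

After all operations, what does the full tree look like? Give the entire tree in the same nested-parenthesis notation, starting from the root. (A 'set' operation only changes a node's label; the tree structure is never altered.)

Step 1 (down 1): focus=E path=1 depth=1 children=[] left=['I'] right=[] parent=T
Step 2 (left): focus=I path=0 depth=1 children=['O'] left=[] right=['E'] parent=T
Step 3 (right): focus=E path=1 depth=1 children=[] left=['I'] right=[] parent=T
Step 4 (left): focus=I path=0 depth=1 children=['O'] left=[] right=['E'] parent=T
Step 5 (right): focus=E path=1 depth=1 children=[] left=['I'] right=[] parent=T
Step 6 (set A): focus=A path=1 depth=1 children=[] left=['I'] right=[] parent=T

Answer: T(I(O(V)) A)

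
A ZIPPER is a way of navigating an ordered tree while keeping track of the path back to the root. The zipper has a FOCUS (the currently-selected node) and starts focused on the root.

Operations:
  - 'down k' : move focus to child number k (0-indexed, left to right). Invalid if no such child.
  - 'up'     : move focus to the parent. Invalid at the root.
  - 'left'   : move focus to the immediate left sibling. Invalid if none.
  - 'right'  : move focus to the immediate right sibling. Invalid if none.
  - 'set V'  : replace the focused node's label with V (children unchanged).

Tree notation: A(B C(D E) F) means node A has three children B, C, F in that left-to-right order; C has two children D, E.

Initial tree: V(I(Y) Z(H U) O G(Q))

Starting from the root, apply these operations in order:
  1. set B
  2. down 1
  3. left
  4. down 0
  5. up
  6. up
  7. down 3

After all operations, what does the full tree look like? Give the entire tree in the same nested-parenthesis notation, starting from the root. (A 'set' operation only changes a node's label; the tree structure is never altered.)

Answer: B(I(Y) Z(H U) O G(Q))

Derivation:
Step 1 (set B): focus=B path=root depth=0 children=['I', 'Z', 'O', 'G'] (at root)
Step 2 (down 1): focus=Z path=1 depth=1 children=['H', 'U'] left=['I'] right=['O', 'G'] parent=B
Step 3 (left): focus=I path=0 depth=1 children=['Y'] left=[] right=['Z', 'O', 'G'] parent=B
Step 4 (down 0): focus=Y path=0/0 depth=2 children=[] left=[] right=[] parent=I
Step 5 (up): focus=I path=0 depth=1 children=['Y'] left=[] right=['Z', 'O', 'G'] parent=B
Step 6 (up): focus=B path=root depth=0 children=['I', 'Z', 'O', 'G'] (at root)
Step 7 (down 3): focus=G path=3 depth=1 children=['Q'] left=['I', 'Z', 'O'] right=[] parent=B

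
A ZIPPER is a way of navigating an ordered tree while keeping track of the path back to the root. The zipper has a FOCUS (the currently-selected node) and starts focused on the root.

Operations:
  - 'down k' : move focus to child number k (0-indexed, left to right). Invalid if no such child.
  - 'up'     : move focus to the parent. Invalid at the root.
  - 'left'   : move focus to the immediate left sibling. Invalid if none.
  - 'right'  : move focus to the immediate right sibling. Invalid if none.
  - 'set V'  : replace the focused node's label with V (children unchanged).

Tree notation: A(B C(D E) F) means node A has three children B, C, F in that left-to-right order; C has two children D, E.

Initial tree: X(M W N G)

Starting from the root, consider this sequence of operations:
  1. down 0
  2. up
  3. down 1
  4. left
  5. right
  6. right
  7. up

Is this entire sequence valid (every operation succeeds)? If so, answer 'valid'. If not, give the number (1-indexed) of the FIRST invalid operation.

Answer: valid

Derivation:
Step 1 (down 0): focus=M path=0 depth=1 children=[] left=[] right=['W', 'N', 'G'] parent=X
Step 2 (up): focus=X path=root depth=0 children=['M', 'W', 'N', 'G'] (at root)
Step 3 (down 1): focus=W path=1 depth=1 children=[] left=['M'] right=['N', 'G'] parent=X
Step 4 (left): focus=M path=0 depth=1 children=[] left=[] right=['W', 'N', 'G'] parent=X
Step 5 (right): focus=W path=1 depth=1 children=[] left=['M'] right=['N', 'G'] parent=X
Step 6 (right): focus=N path=2 depth=1 children=[] left=['M', 'W'] right=['G'] parent=X
Step 7 (up): focus=X path=root depth=0 children=['M', 'W', 'N', 'G'] (at root)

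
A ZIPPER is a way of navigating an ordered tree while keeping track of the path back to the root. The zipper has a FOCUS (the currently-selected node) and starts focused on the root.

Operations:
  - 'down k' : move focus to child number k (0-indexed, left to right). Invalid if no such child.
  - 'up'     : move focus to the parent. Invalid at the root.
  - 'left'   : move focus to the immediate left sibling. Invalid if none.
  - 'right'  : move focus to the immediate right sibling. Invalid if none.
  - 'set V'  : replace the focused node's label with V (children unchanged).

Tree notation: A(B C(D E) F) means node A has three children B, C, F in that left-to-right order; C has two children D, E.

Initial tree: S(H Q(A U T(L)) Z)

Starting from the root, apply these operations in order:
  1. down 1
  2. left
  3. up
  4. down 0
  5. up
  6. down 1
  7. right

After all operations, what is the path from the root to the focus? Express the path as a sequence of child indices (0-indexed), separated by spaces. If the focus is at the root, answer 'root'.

Step 1 (down 1): focus=Q path=1 depth=1 children=['A', 'U', 'T'] left=['H'] right=['Z'] parent=S
Step 2 (left): focus=H path=0 depth=1 children=[] left=[] right=['Q', 'Z'] parent=S
Step 3 (up): focus=S path=root depth=0 children=['H', 'Q', 'Z'] (at root)
Step 4 (down 0): focus=H path=0 depth=1 children=[] left=[] right=['Q', 'Z'] parent=S
Step 5 (up): focus=S path=root depth=0 children=['H', 'Q', 'Z'] (at root)
Step 6 (down 1): focus=Q path=1 depth=1 children=['A', 'U', 'T'] left=['H'] right=['Z'] parent=S
Step 7 (right): focus=Z path=2 depth=1 children=[] left=['H', 'Q'] right=[] parent=S

Answer: 2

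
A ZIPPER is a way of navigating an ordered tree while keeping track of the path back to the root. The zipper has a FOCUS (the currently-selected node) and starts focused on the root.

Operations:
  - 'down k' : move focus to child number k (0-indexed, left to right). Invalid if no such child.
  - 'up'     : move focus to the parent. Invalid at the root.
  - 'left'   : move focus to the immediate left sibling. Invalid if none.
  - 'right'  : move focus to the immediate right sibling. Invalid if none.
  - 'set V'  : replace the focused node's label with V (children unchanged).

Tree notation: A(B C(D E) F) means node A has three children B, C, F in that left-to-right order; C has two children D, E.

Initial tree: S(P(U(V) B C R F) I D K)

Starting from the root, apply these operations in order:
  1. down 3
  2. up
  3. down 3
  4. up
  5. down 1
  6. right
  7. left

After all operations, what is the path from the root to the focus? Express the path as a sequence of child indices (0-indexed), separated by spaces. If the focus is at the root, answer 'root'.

Answer: 1

Derivation:
Step 1 (down 3): focus=K path=3 depth=1 children=[] left=['P', 'I', 'D'] right=[] parent=S
Step 2 (up): focus=S path=root depth=0 children=['P', 'I', 'D', 'K'] (at root)
Step 3 (down 3): focus=K path=3 depth=1 children=[] left=['P', 'I', 'D'] right=[] parent=S
Step 4 (up): focus=S path=root depth=0 children=['P', 'I', 'D', 'K'] (at root)
Step 5 (down 1): focus=I path=1 depth=1 children=[] left=['P'] right=['D', 'K'] parent=S
Step 6 (right): focus=D path=2 depth=1 children=[] left=['P', 'I'] right=['K'] parent=S
Step 7 (left): focus=I path=1 depth=1 children=[] left=['P'] right=['D', 'K'] parent=S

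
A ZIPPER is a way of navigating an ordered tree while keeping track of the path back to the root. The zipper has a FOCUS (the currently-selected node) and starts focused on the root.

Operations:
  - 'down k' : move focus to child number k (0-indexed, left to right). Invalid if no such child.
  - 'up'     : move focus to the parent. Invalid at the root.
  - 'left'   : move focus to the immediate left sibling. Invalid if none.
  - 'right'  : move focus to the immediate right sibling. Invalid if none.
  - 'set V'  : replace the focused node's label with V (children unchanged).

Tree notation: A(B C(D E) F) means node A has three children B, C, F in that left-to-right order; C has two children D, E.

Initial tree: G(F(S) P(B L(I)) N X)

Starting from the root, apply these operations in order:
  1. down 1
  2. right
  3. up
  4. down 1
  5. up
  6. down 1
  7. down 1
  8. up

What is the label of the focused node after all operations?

Step 1 (down 1): focus=P path=1 depth=1 children=['B', 'L'] left=['F'] right=['N', 'X'] parent=G
Step 2 (right): focus=N path=2 depth=1 children=[] left=['F', 'P'] right=['X'] parent=G
Step 3 (up): focus=G path=root depth=0 children=['F', 'P', 'N', 'X'] (at root)
Step 4 (down 1): focus=P path=1 depth=1 children=['B', 'L'] left=['F'] right=['N', 'X'] parent=G
Step 5 (up): focus=G path=root depth=0 children=['F', 'P', 'N', 'X'] (at root)
Step 6 (down 1): focus=P path=1 depth=1 children=['B', 'L'] left=['F'] right=['N', 'X'] parent=G
Step 7 (down 1): focus=L path=1/1 depth=2 children=['I'] left=['B'] right=[] parent=P
Step 8 (up): focus=P path=1 depth=1 children=['B', 'L'] left=['F'] right=['N', 'X'] parent=G

Answer: P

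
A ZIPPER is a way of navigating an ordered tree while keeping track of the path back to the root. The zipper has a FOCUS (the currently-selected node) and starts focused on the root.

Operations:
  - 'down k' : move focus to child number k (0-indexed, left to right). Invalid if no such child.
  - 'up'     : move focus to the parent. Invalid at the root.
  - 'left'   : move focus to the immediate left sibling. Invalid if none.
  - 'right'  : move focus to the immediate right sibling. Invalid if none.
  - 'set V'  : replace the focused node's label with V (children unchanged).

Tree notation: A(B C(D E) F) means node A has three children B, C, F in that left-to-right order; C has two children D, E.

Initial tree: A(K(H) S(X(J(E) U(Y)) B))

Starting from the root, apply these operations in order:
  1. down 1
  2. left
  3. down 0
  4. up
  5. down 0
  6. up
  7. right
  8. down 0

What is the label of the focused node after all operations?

Answer: X

Derivation:
Step 1 (down 1): focus=S path=1 depth=1 children=['X', 'B'] left=['K'] right=[] parent=A
Step 2 (left): focus=K path=0 depth=1 children=['H'] left=[] right=['S'] parent=A
Step 3 (down 0): focus=H path=0/0 depth=2 children=[] left=[] right=[] parent=K
Step 4 (up): focus=K path=0 depth=1 children=['H'] left=[] right=['S'] parent=A
Step 5 (down 0): focus=H path=0/0 depth=2 children=[] left=[] right=[] parent=K
Step 6 (up): focus=K path=0 depth=1 children=['H'] left=[] right=['S'] parent=A
Step 7 (right): focus=S path=1 depth=1 children=['X', 'B'] left=['K'] right=[] parent=A
Step 8 (down 0): focus=X path=1/0 depth=2 children=['J', 'U'] left=[] right=['B'] parent=S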